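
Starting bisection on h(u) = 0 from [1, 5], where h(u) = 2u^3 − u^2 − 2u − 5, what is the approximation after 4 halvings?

1.75

u = 3 gives h = 34, positive; keep [1, 3]
u = 2 gives h = 3, positive; keep [1, 2]
u = 1.5 gives h = -3.5, negative; keep [1.5, 2]
u = 1.75 gives h = -0.8438, negative; keep [1.75, 2]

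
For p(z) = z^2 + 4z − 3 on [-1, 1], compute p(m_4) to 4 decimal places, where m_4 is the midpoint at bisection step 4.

-0.1094

midpoint 0: p = -3 < 0 → [0, 1]
midpoint 0.5: p = -0.75 < 0 → [0.5, 1]
midpoint 0.75: p = 0.5625 > 0 → [0.5, 0.75]
midpoint 0.625: p = -0.1094 < 0 → [0.625, 0.75]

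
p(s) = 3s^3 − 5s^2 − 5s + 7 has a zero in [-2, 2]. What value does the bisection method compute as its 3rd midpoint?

p(0) = 7 > 0, so the root lies in [-2, 0]
p(-1) = 4 > 0, so the root lies in [-2, -1]
p(-1.5) = -6.875 < 0, so the root lies in [-1.5, -1]

-1.5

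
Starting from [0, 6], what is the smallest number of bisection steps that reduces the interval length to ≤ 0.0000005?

Width after n steps is 6/2^n. Need 2^n ≥ 6/0.0000005 = 12000000.
2^23 = 8388608 < 12000000 ≤ 2^24 = 16777216, so n = 24.

24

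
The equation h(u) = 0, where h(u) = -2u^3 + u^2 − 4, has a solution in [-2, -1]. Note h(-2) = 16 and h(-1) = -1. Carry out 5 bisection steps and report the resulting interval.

m = -1.5, h(m) = 5 (+); new bracket [-1.5, -1]
m = -1.25, h(m) = 1.46875 (+); new bracket [-1.25, -1]
m = -1.125, h(m) = 0.113281 (+); new bracket [-1.125, -1]
m = -1.0625, h(m) = -0.4722 (−); new bracket [-1.125, -1.0625]
m = -1.09375, h(m) = -0.1868 (−); new bracket [-1.125, -1.09375]

[-1.125, -1.09375]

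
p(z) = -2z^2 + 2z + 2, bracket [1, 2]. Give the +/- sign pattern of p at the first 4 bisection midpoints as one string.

p(1.5) = 0.5 > 0, so the root lies in [1.5, 2]
p(1.75) = -0.625 < 0, so the root lies in [1.5, 1.75]
p(1.625) = -0.03125 < 0, so the root lies in [1.5, 1.625]
p(1.5625) = 0.2422 > 0, so the root lies in [1.5625, 1.625]

+--+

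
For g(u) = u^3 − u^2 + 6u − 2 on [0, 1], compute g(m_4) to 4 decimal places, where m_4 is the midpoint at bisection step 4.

-0.1921

midpoint 0.5: g = 0.875 > 0 → [0, 0.5]
midpoint 0.25: g = -0.546875 < 0 → [0.25, 0.5]
midpoint 0.375: g = 0.162109 > 0 → [0.25, 0.375]
midpoint 0.3125: g = -0.1921 < 0 → [0.3125, 0.375]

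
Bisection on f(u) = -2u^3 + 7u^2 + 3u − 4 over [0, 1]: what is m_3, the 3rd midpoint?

0.625

u = 0.5 gives f = -1, negative; keep [0.5, 1]
u = 0.75 gives f = 1.34375, positive; keep [0.5, 0.75]
u = 0.625 gives f = 0.121094, positive; keep [0.5, 0.625]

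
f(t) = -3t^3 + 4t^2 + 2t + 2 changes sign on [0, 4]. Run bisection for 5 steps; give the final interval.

[1.875, 2]

m = 2, f(m) = -2 (−); new bracket [0, 2]
m = 1, f(m) = 5 (+); new bracket [1, 2]
m = 1.5, f(m) = 3.875 (+); new bracket [1.5, 2]
m = 1.75, f(m) = 1.6719 (+); new bracket [1.75, 2]
m = 1.875, f(m) = 0.0371 (+); new bracket [1.875, 2]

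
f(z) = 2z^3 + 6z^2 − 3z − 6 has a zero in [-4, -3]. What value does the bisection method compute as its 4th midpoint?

f(-3.5) = -7.75 < 0, so the root lies in [-3.5, -3]
f(-3.25) = -1.53125 < 0, so the root lies in [-3.25, -3]
f(-3.125) = 0.933594 > 0, so the root lies in [-3.25, -3.125]
f(-3.1875) = -0.2476 < 0, so the root lies in [-3.1875, -3.125]

-3.1875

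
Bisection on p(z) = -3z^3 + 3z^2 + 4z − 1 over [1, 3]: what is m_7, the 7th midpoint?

1.671875

midpoint 2: p = -5 < 0 → [1, 2]
midpoint 1.5: p = 1.625 > 0 → [1.5, 2]
midpoint 1.75: p = -0.890625 < 0 → [1.5, 1.75]
midpoint 1.625: p = 0.5488 > 0 → [1.625, 1.75]
midpoint 1.6875: p = -0.1233 < 0 → [1.625, 1.6875]
midpoint 1.65625: p = 0.2244 > 0 → [1.65625, 1.6875]
midpoint 1.671875: p = 0.0535 > 0 → [1.671875, 1.6875]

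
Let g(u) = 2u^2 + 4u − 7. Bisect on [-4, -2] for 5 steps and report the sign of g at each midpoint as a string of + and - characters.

u = -3 gives g = -1, negative; keep [-4, -3]
u = -3.5 gives g = 3.5, positive; keep [-3.5, -3]
u = -3.25 gives g = 1.125, positive; keep [-3.25, -3]
u = -3.125 gives g = 0.0312, positive; keep [-3.125, -3]
u = -3.0625 gives g = -0.4922, negative; keep [-3.125, -3.0625]

-+++-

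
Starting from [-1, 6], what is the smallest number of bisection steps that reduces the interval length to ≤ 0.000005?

21

Width after n steps is 7/2^n. Need 2^n ≥ 7/0.000005 = 1400000.
2^20 = 1048576 < 1400000 ≤ 2^21 = 2097152, so n = 21.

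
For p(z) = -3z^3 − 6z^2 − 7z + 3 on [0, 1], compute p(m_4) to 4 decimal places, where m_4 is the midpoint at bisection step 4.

z = 0.5 gives p = -2.375, negative; keep [0, 0.5]
z = 0.25 gives p = 0.828125, positive; keep [0.25, 0.5]
z = 0.375 gives p = -0.626953, negative; keep [0.25, 0.375]
z = 0.3125 gives p = 0.135, positive; keep [0.3125, 0.375]

0.1350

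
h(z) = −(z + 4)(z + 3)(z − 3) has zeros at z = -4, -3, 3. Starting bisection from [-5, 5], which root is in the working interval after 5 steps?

h(0) = 36 > 0, so the root lies in [0, 5]
h(2.5) = 17.875 > 0, so the root lies in [2.5, 5]
h(3.75) = -39.234375 < 0, so the root lies in [2.5, 3.75]
h(3.125) = -5.4551 < 0, so the root lies in [2.5, 3.125]
h(2.8125) = 7.4246 > 0, so the root lies in [2.8125, 3.125]

3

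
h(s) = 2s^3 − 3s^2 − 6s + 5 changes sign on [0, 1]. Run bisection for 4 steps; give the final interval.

m = 0.5, h(m) = 1.5 (+); new bracket [0.5, 1]
m = 0.75, h(m) = -0.34375 (−); new bracket [0.5, 0.75]
m = 0.625, h(m) = 0.566406 (+); new bracket [0.625, 0.75]
m = 0.6875, h(m) = 0.1069 (+); new bracket [0.6875, 0.75]

[0.6875, 0.75]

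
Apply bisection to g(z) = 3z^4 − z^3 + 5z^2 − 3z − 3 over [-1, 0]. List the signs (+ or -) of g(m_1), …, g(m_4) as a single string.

m = -0.5, g(m) = 0.0625 (+); new bracket [-0.5, 0]
m = -0.25, g(m) = -1.910156 (−); new bracket [-0.5, -0.25]
m = -0.375, g(m) = -1.059814 (−); new bracket [-0.5, -0.375]
m = -0.4375, g(m) = -0.5368 (−); new bracket [-0.5, -0.4375]

+---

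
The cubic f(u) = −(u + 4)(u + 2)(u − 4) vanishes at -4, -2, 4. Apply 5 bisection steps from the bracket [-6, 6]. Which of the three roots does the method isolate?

4

u = 0 gives f = 32, positive; keep [0, 6]
u = 3 gives f = 35, positive; keep [3, 6]
u = 4.5 gives f = -27.625, negative; keep [3, 4.5]
u = 3.75 gives f = 11.1406, positive; keep [3.75, 4.5]
u = 4.125 gives f = -6.2207, negative; keep [3.75, 4.125]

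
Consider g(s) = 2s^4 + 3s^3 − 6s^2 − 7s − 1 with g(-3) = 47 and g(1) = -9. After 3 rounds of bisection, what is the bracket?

[-2.5, -2]

midpoint -1: g = -1 < 0 → [-3, -1]
midpoint -2: g = -3 < 0 → [-3, -2]
midpoint -2.5: g = 10.25 > 0 → [-2.5, -2]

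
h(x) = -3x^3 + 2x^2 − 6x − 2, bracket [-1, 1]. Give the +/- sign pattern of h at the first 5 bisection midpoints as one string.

midpoint 0: h = -2 < 0 → [-1, 0]
midpoint -0.5: h = 1.875 > 0 → [-0.5, 0]
midpoint -0.25: h = -0.328125 < 0 → [-0.5, -0.25]
midpoint -0.375: h = 0.6895 > 0 → [-0.375, -0.25]
midpoint -0.3125: h = 0.1619 > 0 → [-0.3125, -0.25]

-+-++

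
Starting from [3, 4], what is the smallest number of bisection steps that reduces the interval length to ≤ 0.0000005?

21

Width after n steps is 1/2^n. Need 2^n ≥ 1/0.0000005 = 2000000.
2^20 = 1048576 < 2000000 ≤ 2^21 = 2097152, so n = 21.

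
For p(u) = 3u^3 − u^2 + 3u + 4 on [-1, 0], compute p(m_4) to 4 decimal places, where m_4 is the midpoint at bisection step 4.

0.4900

m = -0.5, p(m) = 1.875 (+); new bracket [-1, -0.5]
m = -0.75, p(m) = -0.078125 (−); new bracket [-0.75, -0.5]
m = -0.625, p(m) = 1.001953 (+); new bracket [-0.75, -0.625]
m = -0.6875, p(m) = 0.49 (+); new bracket [-0.75, -0.6875]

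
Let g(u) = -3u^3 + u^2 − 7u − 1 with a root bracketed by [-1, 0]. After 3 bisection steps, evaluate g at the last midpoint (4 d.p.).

g(-0.5) = 3.125 > 0, so the root lies in [-0.5, 0]
g(-0.25) = 0.859375 > 0, so the root lies in [-0.25, 0]
g(-0.125) = -0.103516 < 0, so the root lies in [-0.25, -0.125]

-0.1035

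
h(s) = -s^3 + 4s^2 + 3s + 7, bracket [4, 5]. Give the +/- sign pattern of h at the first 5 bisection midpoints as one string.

m = 4.5, h(m) = 10.375 (+); new bracket [4.5, 5]
m = 4.75, h(m) = 4.328125 (+); new bracket [4.75, 5]
m = 4.875, h(m) = 0.830078 (+); new bracket [4.875, 5]
m = 4.9375, h(m) = -1.0427 (−); new bracket [4.875, 4.9375]
m = 4.90625, h(m) = -0.0959 (−); new bracket [4.875, 4.90625]

+++--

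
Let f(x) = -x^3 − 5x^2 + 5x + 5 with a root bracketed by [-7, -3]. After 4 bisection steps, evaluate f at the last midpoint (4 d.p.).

1.0469

x = -5 gives f = -20, negative; keep [-7, -5]
x = -6 gives f = 11, positive; keep [-6, -5]
x = -5.5 gives f = -7.375, negative; keep [-6, -5.5]
x = -5.75 gives f = 1.0469, positive; keep [-5.75, -5.5]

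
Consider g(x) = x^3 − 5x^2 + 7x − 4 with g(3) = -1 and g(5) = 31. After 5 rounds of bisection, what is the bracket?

m = 4, g(m) = 8 (+); new bracket [3, 4]
m = 3.5, g(m) = 2.125 (+); new bracket [3, 3.5]
m = 3.25, g(m) = 0.265625 (+); new bracket [3, 3.25]
m = 3.125, g(m) = -0.4355 (−); new bracket [3.125, 3.25]
m = 3.1875, g(m) = -0.1028 (−); new bracket [3.1875, 3.25]

[3.1875, 3.25]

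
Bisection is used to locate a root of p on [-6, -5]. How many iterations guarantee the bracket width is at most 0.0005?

11

Width after n steps is 1/2^n. Need 2^n ≥ 1/0.0005 = 2000.
2^10 = 1024 < 2000 ≤ 2^11 = 2048, so n = 11.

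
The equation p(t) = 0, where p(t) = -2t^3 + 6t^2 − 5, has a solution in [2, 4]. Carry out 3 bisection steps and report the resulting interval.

[2.5, 2.75]

t = 3 gives p = -5, negative; keep [2, 3]
t = 2.5 gives p = 1.25, positive; keep [2.5, 3]
t = 2.75 gives p = -1.21875, negative; keep [2.5, 2.75]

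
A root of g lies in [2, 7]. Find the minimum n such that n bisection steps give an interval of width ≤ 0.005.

10

Width after n steps is 5/2^n. Need 2^n ≥ 5/0.005 = 1000.
2^9 = 512 < 1000 ≤ 2^10 = 1024, so n = 10.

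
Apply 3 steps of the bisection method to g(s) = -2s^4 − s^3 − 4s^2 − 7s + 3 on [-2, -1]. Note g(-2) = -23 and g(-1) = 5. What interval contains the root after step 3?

g(-1.5) = -2.25 < 0, so the root lies in [-1.5, -1]
g(-1.25) = 2.570312 > 0, so the root lies in [-1.5, -1.25]
g(-1.375) = 0.513184 > 0, so the root lies in [-1.5, -1.375]

[-1.5, -1.375]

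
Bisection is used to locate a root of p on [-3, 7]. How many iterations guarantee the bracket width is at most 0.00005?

18

Width after n steps is 10/2^n. Need 2^n ≥ 10/0.00005 = 200000.
2^17 = 131072 < 200000 ≤ 2^18 = 262144, so n = 18.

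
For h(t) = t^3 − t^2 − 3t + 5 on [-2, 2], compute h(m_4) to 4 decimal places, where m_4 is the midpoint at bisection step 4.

t = 0 gives h = 5, positive; keep [-2, 0]
t = -1 gives h = 6, positive; keep [-2, -1]
t = -1.5 gives h = 3.875, positive; keep [-2, -1.5]
t = -1.75 gives h = 1.8281, positive; keep [-2, -1.75]

1.8281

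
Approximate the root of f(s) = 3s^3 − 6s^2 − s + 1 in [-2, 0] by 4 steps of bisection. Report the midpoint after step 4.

s = -1 gives f = -7, negative; keep [-1, 0]
s = -0.5 gives f = -0.375, negative; keep [-0.5, 0]
s = -0.25 gives f = 0.828125, positive; keep [-0.5, -0.25]
s = -0.375 gives f = 0.373, positive; keep [-0.5, -0.375]

-0.375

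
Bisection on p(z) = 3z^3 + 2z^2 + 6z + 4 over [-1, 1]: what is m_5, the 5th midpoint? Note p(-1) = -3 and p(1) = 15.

m = 0, p(m) = 4 (+); new bracket [-1, 0]
m = -0.5, p(m) = 1.125 (+); new bracket [-1, -0.5]
m = -0.75, p(m) = -0.640625 (−); new bracket [-0.75, -0.5]
m = -0.625, p(m) = 0.2988 (+); new bracket [-0.75, -0.625]
m = -0.6875, p(m) = -0.1545 (−); new bracket [-0.6875, -0.625]

-0.6875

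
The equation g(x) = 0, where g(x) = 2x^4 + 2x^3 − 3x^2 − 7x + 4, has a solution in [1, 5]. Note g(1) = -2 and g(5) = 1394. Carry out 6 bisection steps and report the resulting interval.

g(3) = 172 > 0, so the root lies in [1, 3]
g(2) = 26 > 0, so the root lies in [1, 2]
g(1.5) = 3.625 > 0, so the root lies in [1, 1.5]
g(1.25) = -0.6484 < 0, so the root lies in [1.25, 1.5]
g(1.375) = 1.0513 > 0, so the root lies in [1.25, 1.375]
g(1.3125) = 0.1016 > 0, so the root lies in [1.25, 1.3125]

[1.25, 1.3125]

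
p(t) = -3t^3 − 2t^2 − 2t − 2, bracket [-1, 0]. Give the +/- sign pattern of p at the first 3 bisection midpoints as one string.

p(-0.5) = -1.125 < 0, so the root lies in [-1, -0.5]
p(-0.75) = -0.359375 < 0, so the root lies in [-1, -0.75]
p(-0.875) = 0.228516 > 0, so the root lies in [-0.875, -0.75]

--+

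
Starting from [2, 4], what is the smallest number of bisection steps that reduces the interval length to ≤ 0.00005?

16

Width after n steps is 2/2^n. Need 2^n ≥ 2/0.00005 = 40000.
2^15 = 32768 < 40000 ≤ 2^16 = 65536, so n = 16.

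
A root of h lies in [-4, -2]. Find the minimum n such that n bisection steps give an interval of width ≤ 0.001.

11

Width after n steps is 2/2^n. Need 2^n ≥ 2/0.001 = 2000.
2^10 = 1024 < 2000 ≤ 2^11 = 2048, so n = 11.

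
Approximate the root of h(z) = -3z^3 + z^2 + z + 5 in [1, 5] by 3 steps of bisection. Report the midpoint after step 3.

h(3) = -64 < 0, so the root lies in [1, 3]
h(2) = -13 < 0, so the root lies in [1, 2]
h(1.5) = -1.375 < 0, so the root lies in [1, 1.5]

1.5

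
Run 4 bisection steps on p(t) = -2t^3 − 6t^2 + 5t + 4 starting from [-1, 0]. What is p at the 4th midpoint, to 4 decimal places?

-0.3550

m = -0.5, p(m) = 0.25 (+); new bracket [-1, -0.5]
m = -0.75, p(m) = -2.28125 (−); new bracket [-0.75, -0.5]
m = -0.625, p(m) = -0.980469 (−); new bracket [-0.625, -0.5]
m = -0.5625, p(m) = -0.355 (−); new bracket [-0.5625, -0.5]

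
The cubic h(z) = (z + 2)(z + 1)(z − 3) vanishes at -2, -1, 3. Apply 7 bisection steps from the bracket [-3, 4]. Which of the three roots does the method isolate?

3

z = 0.5 gives h = -9.375, negative; keep [0.5, 4]
z = 2.25 gives h = -10.359375, negative; keep [2.25, 4]
z = 3.125 gives h = 2.642578, positive; keep [2.25, 3.125]
z = 2.6875 gives h = -5.4016, negative; keep [2.6875, 3.125]
z = 2.90625 gives h = -1.7967, negative; keep [2.90625, 3.125]
z = 3.015625 gives h = 0.3147, positive; keep [2.90625, 3.015625]
z = 2.9609375 gives h = -0.7676, negative; keep [2.9609375, 3.015625]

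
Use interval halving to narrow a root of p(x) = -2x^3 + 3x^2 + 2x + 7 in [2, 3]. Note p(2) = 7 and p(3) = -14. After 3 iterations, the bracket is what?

[2.375, 2.5]

m = 2.5, p(m) = -0.5 (−); new bracket [2, 2.5]
m = 2.25, p(m) = 3.90625 (+); new bracket [2.25, 2.5]
m = 2.375, p(m) = 1.878906 (+); new bracket [2.375, 2.5]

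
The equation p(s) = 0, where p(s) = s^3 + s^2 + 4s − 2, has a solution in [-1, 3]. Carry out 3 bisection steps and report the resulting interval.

p(1) = 4 > 0, so the root lies in [-1, 1]
p(0) = -2 < 0, so the root lies in [0, 1]
p(0.5) = 0.375 > 0, so the root lies in [0, 0.5]

[0, 0.5]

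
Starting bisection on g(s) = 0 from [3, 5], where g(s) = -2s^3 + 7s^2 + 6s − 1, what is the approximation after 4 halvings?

4.125

midpoint 4: g = 7 > 0 → [4, 5]
midpoint 4.5: g = -14.5 < 0 → [4, 4.5]
midpoint 4.25: g = -2.59375 < 0 → [4, 4.25]
midpoint 4.125: g = 2.4805 > 0 → [4.125, 4.25]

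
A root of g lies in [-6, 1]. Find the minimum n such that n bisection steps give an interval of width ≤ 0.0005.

Width after n steps is 7/2^n. Need 2^n ≥ 7/0.0005 = 14000.
2^13 = 8192 < 14000 ≤ 2^14 = 16384, so n = 14.

14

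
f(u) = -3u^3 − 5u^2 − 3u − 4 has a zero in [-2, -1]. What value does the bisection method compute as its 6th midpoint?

-1.578125

m = -1.5, f(m) = -0.625 (−); new bracket [-2, -1.5]
m = -1.75, f(m) = 2.015625 (+); new bracket [-1.75, -1.5]
m = -1.625, f(m) = 0.544922 (+); new bracket [-1.625, -1.5]
m = -1.5625, f(m) = -0.0754 (−); new bracket [-1.625, -1.5625]
m = -1.59375, f(m) = 0.2256 (+); new bracket [-1.59375, -1.5625]
m = -1.578125, f(m) = 0.0728 (+); new bracket [-1.578125, -1.5625]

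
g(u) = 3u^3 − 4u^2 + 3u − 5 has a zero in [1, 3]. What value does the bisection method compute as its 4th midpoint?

midpoint 2: g = 9 > 0 → [1, 2]
midpoint 1.5: g = 0.625 > 0 → [1, 1.5]
midpoint 1.25: g = -1.640625 < 0 → [1.25, 1.5]
midpoint 1.375: g = -0.6387 < 0 → [1.375, 1.5]

1.375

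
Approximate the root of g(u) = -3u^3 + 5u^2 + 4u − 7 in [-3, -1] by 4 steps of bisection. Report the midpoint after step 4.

-1.125

g(-2) = 29 > 0, so the root lies in [-2, -1]
g(-1.5) = 8.375 > 0, so the root lies in [-1.5, -1]
g(-1.25) = 1.671875 > 0, so the root lies in [-1.25, -1]
g(-1.125) = -0.9004 < 0, so the root lies in [-1.25, -1.125]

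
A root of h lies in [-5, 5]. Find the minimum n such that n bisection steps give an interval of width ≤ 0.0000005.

Width after n steps is 10/2^n. Need 2^n ≥ 10/0.0000005 = 20000000.
2^24 = 16777216 < 20000000 ≤ 2^25 = 33554432, so n = 25.

25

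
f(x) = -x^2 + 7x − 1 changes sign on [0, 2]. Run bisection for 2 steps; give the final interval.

[0, 0.5]

midpoint 1: f = 5 > 0 → [0, 1]
midpoint 0.5: f = 2.25 > 0 → [0, 0.5]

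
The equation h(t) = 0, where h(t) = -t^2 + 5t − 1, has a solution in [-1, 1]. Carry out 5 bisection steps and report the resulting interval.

t = 0 gives h = -1, negative; keep [0, 1]
t = 0.5 gives h = 1.25, positive; keep [0, 0.5]
t = 0.25 gives h = 0.1875, positive; keep [0, 0.25]
t = 0.125 gives h = -0.3906, negative; keep [0.125, 0.25]
t = 0.1875 gives h = -0.0977, negative; keep [0.1875, 0.25]

[0.1875, 0.25]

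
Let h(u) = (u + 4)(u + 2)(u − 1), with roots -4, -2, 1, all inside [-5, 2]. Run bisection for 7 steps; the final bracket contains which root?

m = -1.5, h(m) = -3.125 (−); new bracket [-1.5, 2]
m = 0.25, h(m) = -7.171875 (−); new bracket [0.25, 2]
m = 1.125, h(m) = 2.001953 (+); new bracket [0.25, 1.125]
m = 0.6875, h(m) = -3.9368 (−); new bracket [0.6875, 1.125]
m = 0.90625, h(m) = -1.3368 (−); new bracket [0.90625, 1.125]
m = 1.015625, h(m) = 0.2363 (+); new bracket [0.90625, 1.015625]
m = 0.9609375, h(m) = -0.5738 (−); new bracket [0.9609375, 1.015625]

1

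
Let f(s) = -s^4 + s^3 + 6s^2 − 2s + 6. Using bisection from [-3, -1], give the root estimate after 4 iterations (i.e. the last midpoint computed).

-2.375

m = -2, f(m) = 10 (+); new bracket [-3, -2]
m = -2.5, f(m) = -6.1875 (−); new bracket [-2.5, -2]
m = -2.25, f(m) = 3.855469 (+); new bracket [-2.5, -2.25]
m = -2.375, f(m) = -0.6194 (−); new bracket [-2.375, -2.25]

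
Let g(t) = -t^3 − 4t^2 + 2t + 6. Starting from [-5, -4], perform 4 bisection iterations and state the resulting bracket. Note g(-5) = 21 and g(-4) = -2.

[-4.1875, -4.125]

m = -4.5, g(m) = 7.125 (+); new bracket [-4.5, -4]
m = -4.25, g(m) = 2.015625 (+); new bracket [-4.25, -4]
m = -4.125, g(m) = -0.123047 (−); new bracket [-4.25, -4.125]
m = -4.1875, g(m) = 0.9128 (+); new bracket [-4.1875, -4.125]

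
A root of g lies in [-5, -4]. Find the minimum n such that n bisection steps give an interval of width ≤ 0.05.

5

Width after n steps is 1/2^n. Need 2^n ≥ 1/0.05 = 20.
2^4 = 16 < 20 ≤ 2^5 = 32, so n = 5.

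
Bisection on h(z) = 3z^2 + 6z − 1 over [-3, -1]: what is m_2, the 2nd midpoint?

-2.5

midpoint -2: h = -1 < 0 → [-3, -2]
midpoint -2.5: h = 2.75 > 0 → [-2.5, -2]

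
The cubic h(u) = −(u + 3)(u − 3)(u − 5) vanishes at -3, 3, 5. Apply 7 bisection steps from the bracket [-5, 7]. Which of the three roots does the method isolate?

-3

midpoint 1: h = -32 < 0 → [-5, 1]
midpoint -2: h = -35 < 0 → [-5, -2]
midpoint -3.5: h = 27.625 > 0 → [-3.5, -2]
midpoint -2.75: h = -11.1406 < 0 → [-3.5, -2.75]
midpoint -3.125: h = 6.2207 > 0 → [-3.125, -2.75]
midpoint -2.9375: h = -2.9456 < 0 → [-3.125, -2.9375]
midpoint -3.03125: h = 1.5137 > 0 → [-3.03125, -2.9375]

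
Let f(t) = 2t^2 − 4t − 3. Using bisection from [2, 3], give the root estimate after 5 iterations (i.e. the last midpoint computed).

t = 2.5 gives f = -0.5, negative; keep [2.5, 3]
t = 2.75 gives f = 1.125, positive; keep [2.5, 2.75]
t = 2.625 gives f = 0.28125, positive; keep [2.5, 2.625]
t = 2.5625 gives f = -0.1172, negative; keep [2.5625, 2.625]
t = 2.59375 gives f = 0.0801, positive; keep [2.5625, 2.59375]

2.59375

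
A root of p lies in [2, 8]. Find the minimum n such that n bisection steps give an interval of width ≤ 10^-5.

Width after n steps is 6/2^n. Need 2^n ≥ 6/10^-5 = 600000.
2^19 = 524288 < 600000 ≤ 2^20 = 1048576, so n = 20.

20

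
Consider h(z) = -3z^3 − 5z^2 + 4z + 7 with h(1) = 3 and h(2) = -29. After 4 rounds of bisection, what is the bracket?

z = 1.5 gives h = -8.375, negative; keep [1, 1.5]
z = 1.25 gives h = -1.671875, negative; keep [1, 1.25]
z = 1.125 gives h = 0.900391, positive; keep [1.125, 1.25]
z = 1.1875 gives h = -0.3245, negative; keep [1.125, 1.1875]

[1.125, 1.1875]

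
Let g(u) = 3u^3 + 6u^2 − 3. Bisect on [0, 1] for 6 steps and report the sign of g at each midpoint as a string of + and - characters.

-++---

g(0.5) = -1.125 < 0, so the root lies in [0.5, 1]
g(0.75) = 1.640625 > 0, so the root lies in [0.5, 0.75]
g(0.625) = 0.076172 > 0, so the root lies in [0.5, 0.625]
g(0.5625) = -0.5676 < 0, so the root lies in [0.5625, 0.625]
g(0.59375) = -0.2568 < 0, so the root lies in [0.59375, 0.625]
g(0.609375) = -0.0931 < 0, so the root lies in [0.609375, 0.625]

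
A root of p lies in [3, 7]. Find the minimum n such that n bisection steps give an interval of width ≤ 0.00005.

Width after n steps is 4/2^n. Need 2^n ≥ 4/0.00005 = 80000.
2^16 = 65536 < 80000 ≤ 2^17 = 131072, so n = 17.

17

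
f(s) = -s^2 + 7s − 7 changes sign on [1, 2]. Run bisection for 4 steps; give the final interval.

midpoint 1.5: f = 1.25 > 0 → [1, 1.5]
midpoint 1.25: f = 0.1875 > 0 → [1, 1.25]
midpoint 1.125: f = -0.390625 < 0 → [1.125, 1.25]
midpoint 1.1875: f = -0.0977 < 0 → [1.1875, 1.25]

[1.1875, 1.25]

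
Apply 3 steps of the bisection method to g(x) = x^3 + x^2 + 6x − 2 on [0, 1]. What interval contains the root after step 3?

[0.25, 0.375]

x = 0.5 gives g = 1.375, positive; keep [0, 0.5]
x = 0.25 gives g = -0.421875, negative; keep [0.25, 0.5]
x = 0.375 gives g = 0.443359, positive; keep [0.25, 0.375]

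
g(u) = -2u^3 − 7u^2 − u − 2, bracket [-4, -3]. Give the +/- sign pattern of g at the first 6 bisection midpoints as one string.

u = -3.5 gives g = 1.5, positive; keep [-3.5, -3]
u = -3.25 gives g = -4.03125, negative; keep [-3.5, -3.25]
u = -3.375 gives g = -1.472656, negative; keep [-3.5, -3.375]
u = -3.4375 gives g = -0.0396, negative; keep [-3.5, -3.4375]
u = -3.46875 gives g = 0.7167, positive; keep [-3.46875, -3.4375]
u = -3.453125 gives g = 0.3352, positive; keep [-3.453125, -3.4375]

+---++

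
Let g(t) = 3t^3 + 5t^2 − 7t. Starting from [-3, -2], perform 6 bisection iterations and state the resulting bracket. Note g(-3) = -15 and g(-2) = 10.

[-2.578125, -2.5625]

t = -2.5 gives g = 1.875, positive; keep [-3, -2.5]
t = -2.75 gives g = -5.328125, negative; keep [-2.75, -2.5]
t = -2.625 gives g = -1.435547, negative; keep [-2.625, -2.5]
t = -2.5625 gives g = 0.2903, positive; keep [-2.625, -2.5625]
t = -2.59375 gives g = -0.5547, negative; keep [-2.59375, -2.5625]
t = -2.578125 gives g = -0.1278, negative; keep [-2.578125, -2.5625]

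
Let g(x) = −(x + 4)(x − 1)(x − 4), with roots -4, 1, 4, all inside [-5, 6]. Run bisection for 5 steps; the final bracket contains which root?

-4

m = 0.5, g(m) = -7.875 (−); new bracket [-5, 0.5]
m = -2.25, g(m) = -35.546875 (−); new bracket [-5, -2.25]
m = -3.625, g(m) = -13.224609 (−); new bracket [-5, -3.625]
m = -4.3125, g(m) = 13.8 (+); new bracket [-4.3125, -3.625]
m = -3.96875, g(m) = -1.2373 (−); new bracket [-4.3125, -3.96875]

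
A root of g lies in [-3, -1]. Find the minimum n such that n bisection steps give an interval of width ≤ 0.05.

6

Width after n steps is 2/2^n. Need 2^n ≥ 2/0.05 = 40.
2^5 = 32 < 40 ≤ 2^6 = 64, so n = 6.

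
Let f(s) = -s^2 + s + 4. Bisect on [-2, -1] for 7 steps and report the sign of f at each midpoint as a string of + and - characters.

f(-1.5) = 0.25 > 0, so the root lies in [-2, -1.5]
f(-1.75) = -0.8125 < 0, so the root lies in [-1.75, -1.5]
f(-1.625) = -0.265625 < 0, so the root lies in [-1.625, -1.5]
f(-1.5625) = -0.0039 < 0, so the root lies in [-1.5625, -1.5]
f(-1.53125) = 0.124 > 0, so the root lies in [-1.5625, -1.53125]
f(-1.546875) = 0.0603 > 0, so the root lies in [-1.5625, -1.546875]
f(-1.5546875) = 0.0283 > 0, so the root lies in [-1.5625, -1.5546875]

+---+++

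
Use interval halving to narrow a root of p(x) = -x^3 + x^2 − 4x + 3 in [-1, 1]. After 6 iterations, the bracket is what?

p(0) = 3 > 0, so the root lies in [0, 1]
p(0.5) = 1.125 > 0, so the root lies in [0.5, 1]
p(0.75) = 0.140625 > 0, so the root lies in [0.75, 1]
p(0.875) = -0.4043 < 0, so the root lies in [0.75, 0.875]
p(0.8125) = -0.1262 < 0, so the root lies in [0.75, 0.8125]
p(0.78125) = 0.0085 > 0, so the root lies in [0.78125, 0.8125]

[0.78125, 0.8125]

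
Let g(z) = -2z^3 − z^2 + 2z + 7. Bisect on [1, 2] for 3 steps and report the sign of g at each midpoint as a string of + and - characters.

+--

m = 1.5, g(m) = 1 (+); new bracket [1.5, 2]
m = 1.75, g(m) = -3.28125 (−); new bracket [1.5, 1.75]
m = 1.625, g(m) = -0.972656 (−); new bracket [1.5, 1.625]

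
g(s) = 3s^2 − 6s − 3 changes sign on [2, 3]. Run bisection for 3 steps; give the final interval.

[2.375, 2.5]

s = 2.5 gives g = 0.75, positive; keep [2, 2.5]
s = 2.25 gives g = -1.3125, negative; keep [2.25, 2.5]
s = 2.375 gives g = -0.328125, negative; keep [2.375, 2.5]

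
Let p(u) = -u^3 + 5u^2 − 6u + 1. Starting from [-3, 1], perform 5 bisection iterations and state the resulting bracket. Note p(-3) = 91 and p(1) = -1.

[0.125, 0.25]

midpoint -1: p = 13 > 0 → [-1, 1]
midpoint 0: p = 1 > 0 → [0, 1]
midpoint 0.5: p = -0.875 < 0 → [0, 0.5]
midpoint 0.25: p = -0.2031 < 0 → [0, 0.25]
midpoint 0.125: p = 0.3262 > 0 → [0.125, 0.25]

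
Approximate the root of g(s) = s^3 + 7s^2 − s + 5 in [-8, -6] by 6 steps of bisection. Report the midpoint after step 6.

-7.21875

g(-7) = 12 > 0, so the root lies in [-8, -7]
g(-7.5) = -15.625 < 0, so the root lies in [-7.5, -7]
g(-7.25) = -0.890625 < 0, so the root lies in [-7.25, -7]
g(-7.125) = 5.7793 > 0, so the root lies in [-7.25, -7.125]
g(-7.1875) = 2.5012 > 0, so the root lies in [-7.25, -7.1875]
g(-7.21875) = 0.8196 > 0, so the root lies in [-7.25, -7.21875]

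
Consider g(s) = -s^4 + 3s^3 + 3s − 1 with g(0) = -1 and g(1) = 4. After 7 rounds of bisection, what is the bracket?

s = 0.5 gives g = 0.8125, positive; keep [0, 0.5]
s = 0.25 gives g = -0.207031, negative; keep [0.25, 0.5]
s = 0.375 gives g = 0.263428, positive; keep [0.25, 0.375]
s = 0.3125 gives g = 0.0195, positive; keep [0.25, 0.3125]
s = 0.28125 gives g = -0.0958, negative; keep [0.28125, 0.3125]
s = 0.296875 gives g = -0.0386, negative; keep [0.296875, 0.3125]
s = 0.3046875 gives g = -0.0097, negative; keep [0.3046875, 0.3125]

[0.3046875, 0.3125]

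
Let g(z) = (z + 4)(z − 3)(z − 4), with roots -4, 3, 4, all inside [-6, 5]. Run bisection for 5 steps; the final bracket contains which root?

-4

m = -0.5, g(m) = 55.125 (+); new bracket [-6, -0.5]
m = -3.25, g(m) = 33.984375 (+); new bracket [-6, -3.25]
m = -4.625, g(m) = -41.103516 (−); new bracket [-4.625, -3.25]
m = -3.9375, g(m) = 3.4417 (+); new bracket [-4.625, -3.9375]
m = -4.28125, g(m) = -16.9588 (−); new bracket [-4.28125, -3.9375]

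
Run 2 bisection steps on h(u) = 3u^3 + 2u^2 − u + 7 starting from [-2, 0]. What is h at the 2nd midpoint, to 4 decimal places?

2.8750

midpoint -1: h = 7 > 0 → [-2, -1]
midpoint -1.5: h = 2.875 > 0 → [-2, -1.5]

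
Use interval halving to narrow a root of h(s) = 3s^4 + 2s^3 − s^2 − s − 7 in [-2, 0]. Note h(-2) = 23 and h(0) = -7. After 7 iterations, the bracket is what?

midpoint -1: h = -6 < 0 → [-2, -1]
midpoint -1.5: h = 0.6875 > 0 → [-1.5, -1]
midpoint -1.25: h = -3.894531 < 0 → [-1.5, -1.25]
midpoint -1.375: h = -1.9915 < 0 → [-1.5, -1.375]
midpoint -1.4375: h = -0.7597 < 0 → [-1.5, -1.4375]
midpoint -1.46875: h = -0.0645 < 0 → [-1.5, -1.46875]
midpoint -1.484375: h = 0.3043 > 0 → [-1.484375, -1.46875]

[-1.484375, -1.46875]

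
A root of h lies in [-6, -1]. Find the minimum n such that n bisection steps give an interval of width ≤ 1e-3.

Width after n steps is 5/2^n. Need 2^n ≥ 5/1e-3 = 5000.
2^12 = 4096 < 5000 ≤ 2^13 = 8192, so n = 13.

13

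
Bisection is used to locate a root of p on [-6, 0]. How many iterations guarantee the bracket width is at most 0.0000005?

24

Width after n steps is 6/2^n. Need 2^n ≥ 6/0.0000005 = 12000000.
2^23 = 8388608 < 12000000 ≤ 2^24 = 16777216, so n = 24.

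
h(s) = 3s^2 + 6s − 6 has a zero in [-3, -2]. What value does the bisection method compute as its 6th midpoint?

-2.734375

s = -2.5 gives h = -2.25, negative; keep [-3, -2.5]
s = -2.75 gives h = 0.1875, positive; keep [-2.75, -2.5]
s = -2.625 gives h = -1.078125, negative; keep [-2.75, -2.625]
s = -2.6875 gives h = -0.457, negative; keep [-2.75, -2.6875]
s = -2.71875 gives h = -0.1377, negative; keep [-2.75, -2.71875]
s = -2.734375 gives h = 0.0242, positive; keep [-2.734375, -2.71875]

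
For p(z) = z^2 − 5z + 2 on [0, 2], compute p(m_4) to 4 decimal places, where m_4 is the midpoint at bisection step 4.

0.2656

z = 1 gives p = -2, negative; keep [0, 1]
z = 0.5 gives p = -0.25, negative; keep [0, 0.5]
z = 0.25 gives p = 0.8125, positive; keep [0.25, 0.5]
z = 0.375 gives p = 0.2656, positive; keep [0.375, 0.5]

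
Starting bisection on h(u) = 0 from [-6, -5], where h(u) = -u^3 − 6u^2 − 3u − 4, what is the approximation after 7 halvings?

-5.5859375

midpoint -5.5: h = -2.625 < 0 → [-6, -5.5]
midpoint -5.75: h = 4.984375 > 0 → [-5.75, -5.5]
midpoint -5.625: h = 1.009766 > 0 → [-5.625, -5.5]
midpoint -5.5625: h = -0.8494 < 0 → [-5.625, -5.5625]
midpoint -5.59375: h = 0.0697 > 0 → [-5.59375, -5.5625]
midpoint -5.578125: h = -0.3925 < 0 → [-5.59375, -5.578125]
midpoint -5.5859375: h = -0.1621 < 0 → [-5.59375, -5.5859375]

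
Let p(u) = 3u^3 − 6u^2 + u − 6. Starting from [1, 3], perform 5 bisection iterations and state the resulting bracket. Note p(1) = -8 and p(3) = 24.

[2.1875, 2.25]

midpoint 2: p = -4 < 0 → [2, 3]
midpoint 2.5: p = 5.875 > 0 → [2, 2.5]
midpoint 2.25: p = 0.046875 > 0 → [2, 2.25]
midpoint 2.125: p = -2.1816 < 0 → [2.125, 2.25]
midpoint 2.1875: p = -1.1208 < 0 → [2.1875, 2.25]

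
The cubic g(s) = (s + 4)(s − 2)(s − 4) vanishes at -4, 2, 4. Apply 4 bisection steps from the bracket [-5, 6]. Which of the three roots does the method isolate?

-4

m = 0.5, g(m) = 23.625 (+); new bracket [-5, 0.5]
m = -2.25, g(m) = 46.484375 (+); new bracket [-5, -2.25]
m = -3.625, g(m) = 16.083984 (+); new bracket [-5, -3.625]
m = -4.3125, g(m) = -16.3977 (−); new bracket [-4.3125, -3.625]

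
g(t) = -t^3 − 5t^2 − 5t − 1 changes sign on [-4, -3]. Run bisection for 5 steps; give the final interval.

[-3.75, -3.71875]

m = -3.5, g(m) = -1.875 (−); new bracket [-4, -3.5]
m = -3.75, g(m) = 0.171875 (+); new bracket [-3.75, -3.5]
m = -3.625, g(m) = -0.943359 (−); new bracket [-3.75, -3.625]
m = -3.6875, g(m) = -0.4094 (−); new bracket [-3.75, -3.6875]
m = -3.71875, g(m) = -0.1248 (−); new bracket [-3.75, -3.71875]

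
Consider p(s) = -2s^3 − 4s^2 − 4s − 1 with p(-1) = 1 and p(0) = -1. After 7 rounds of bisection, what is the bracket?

s = -0.5 gives p = 0.25, positive; keep [-0.5, 0]
s = -0.25 gives p = -0.21875, negative; keep [-0.5, -0.25]
s = -0.375 gives p = 0.042969, positive; keep [-0.375, -0.25]
s = -0.3125 gives p = -0.0796, negative; keep [-0.375, -0.3125]
s = -0.34375 gives p = -0.0164, negative; keep [-0.375, -0.34375]
s = -0.359375 gives p = 0.0137, positive; keep [-0.359375, -0.34375]
s = -0.3515625 gives p = -0.0012, negative; keep [-0.359375, -0.3515625]

[-0.359375, -0.3515625]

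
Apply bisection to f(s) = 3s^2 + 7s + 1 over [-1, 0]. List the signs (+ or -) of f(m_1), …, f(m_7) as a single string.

midpoint -0.5: f = -1.75 < 0 → [-0.5, 0]
midpoint -0.25: f = -0.5625 < 0 → [-0.25, 0]
midpoint -0.125: f = 0.171875 > 0 → [-0.25, -0.125]
midpoint -0.1875: f = -0.207 < 0 → [-0.1875, -0.125]
midpoint -0.15625: f = -0.0205 < 0 → [-0.15625, -0.125]
midpoint -0.140625: f = 0.075 > 0 → [-0.15625, -0.140625]
midpoint -0.1484375: f = 0.027 > 0 → [-0.15625, -0.1484375]

--+--++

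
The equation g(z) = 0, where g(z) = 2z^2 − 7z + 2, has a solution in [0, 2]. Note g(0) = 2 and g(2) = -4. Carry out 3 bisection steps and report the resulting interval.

m = 1, g(m) = -3 (−); new bracket [0, 1]
m = 0.5, g(m) = -1 (−); new bracket [0, 0.5]
m = 0.25, g(m) = 0.375 (+); new bracket [0.25, 0.5]

[0.25, 0.5]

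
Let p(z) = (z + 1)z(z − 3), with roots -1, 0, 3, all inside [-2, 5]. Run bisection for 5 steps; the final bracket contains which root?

3

m = 1.5, p(m) = -5.625 (−); new bracket [1.5, 5]
m = 3.25, p(m) = 3.453125 (+); new bracket [1.5, 3.25]
m = 2.375, p(m) = -5.009766 (−); new bracket [2.375, 3.25]
m = 2.8125, p(m) = -2.0105 (−); new bracket [2.8125, 3.25]
m = 3.03125, p(m) = 0.3819 (+); new bracket [2.8125, 3.03125]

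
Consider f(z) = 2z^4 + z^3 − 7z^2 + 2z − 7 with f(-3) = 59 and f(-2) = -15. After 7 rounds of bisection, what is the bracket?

m = -2.5, f(m) = 6.75 (+); new bracket [-2.5, -2]
m = -2.25, f(m) = -7.070312 (−); new bracket [-2.5, -2.25]
m = -2.375, f(m) = -0.997559 (−); new bracket [-2.5, -2.375]
m = -2.4375, f(m) = 2.6536 (+); new bracket [-2.4375, -2.375]
m = -2.40625, f(m) = 0.774 (+); new bracket [-2.40625, -2.375]
m = -2.390625, f(m) = -0.125 (−); new bracket [-2.40625, -2.390625]
m = -2.3984375, f(m) = 0.3212 (+); new bracket [-2.3984375, -2.390625]

[-2.3984375, -2.390625]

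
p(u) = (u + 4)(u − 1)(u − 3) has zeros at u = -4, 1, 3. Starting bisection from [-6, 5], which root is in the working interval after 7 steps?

midpoint -0.5: p = 18.375 > 0 → [-6, -0.5]
midpoint -3.25: p = 19.921875 > 0 → [-6, -3.25]
midpoint -4.625: p = -26.806641 < 0 → [-4.625, -3.25]
midpoint -3.9375: p = 2.1409 > 0 → [-4.625, -3.9375]
midpoint -4.28125: p = -10.8152 < 0 → [-4.28125, -3.9375]
midpoint -4.109375: p = -3.973 < 0 → [-4.109375, -3.9375]
midpoint -4.0234375: p = -0.8269 < 0 → [-4.0234375, -3.9375]

-4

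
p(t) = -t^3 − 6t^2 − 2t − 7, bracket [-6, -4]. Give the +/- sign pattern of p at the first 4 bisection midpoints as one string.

m = -5, p(m) = -22 (−); new bracket [-6, -5]
m = -5.5, p(m) = -11.125 (−); new bracket [-6, -5.5]
m = -5.75, p(m) = -3.765625 (−); new bracket [-6, -5.75]
m = -5.875, p(m) = 0.4355 (+); new bracket [-5.875, -5.75]

---+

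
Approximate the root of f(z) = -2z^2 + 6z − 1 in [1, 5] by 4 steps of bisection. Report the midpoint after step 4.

2.75

midpoint 3: f = -1 < 0 → [1, 3]
midpoint 2: f = 3 > 0 → [2, 3]
midpoint 2.5: f = 1.5 > 0 → [2.5, 3]
midpoint 2.75: f = 0.375 > 0 → [2.75, 3]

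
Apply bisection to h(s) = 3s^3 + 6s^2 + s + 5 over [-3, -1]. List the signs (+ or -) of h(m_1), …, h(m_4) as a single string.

s = -2 gives h = 3, positive; keep [-3, -2]
s = -2.5 gives h = -6.875, negative; keep [-2.5, -2]
s = -2.25 gives h = -1.046875, negative; keep [-2.25, -2]
s = -2.125 gives h = 1.1816, positive; keep [-2.25, -2.125]

+--+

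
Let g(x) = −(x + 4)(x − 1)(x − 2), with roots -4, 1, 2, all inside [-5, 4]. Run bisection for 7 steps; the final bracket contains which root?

g(-0.5) = -13.125 < 0, so the root lies in [-5, -0.5]
g(-2.75) = -22.265625 < 0, so the root lies in [-5, -2.75]
g(-3.875) = -3.580078 < 0, so the root lies in [-5, -3.875]
g(-4.4375) = 15.3142 > 0, so the root lies in [-4.4375, -3.875]
g(-4.15625) = 4.9599 > 0, so the root lies in [-4.15625, -3.875]
g(-4.015625) = 0.4714 > 0, so the root lies in [-4.015625, -3.875]
g(-3.9453125) = -1.6079 < 0, so the root lies in [-4.015625, -3.9453125]

-4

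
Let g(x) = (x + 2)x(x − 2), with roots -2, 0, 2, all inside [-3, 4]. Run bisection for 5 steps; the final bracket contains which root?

2

g(0.5) = -1.875 < 0, so the root lies in [0.5, 4]
g(2.25) = 2.390625 > 0, so the root lies in [0.5, 2.25]
g(1.375) = -2.900391 < 0, so the root lies in [1.375, 2.25]
g(1.8125) = -1.2957 < 0, so the root lies in [1.8125, 2.25]
g(2.03125) = 0.2559 > 0, so the root lies in [1.8125, 2.03125]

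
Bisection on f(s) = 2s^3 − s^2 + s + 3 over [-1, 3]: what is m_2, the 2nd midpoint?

m = 1, f(m) = 5 (+); new bracket [-1, 1]
m = 0, f(m) = 3 (+); new bracket [-1, 0]

0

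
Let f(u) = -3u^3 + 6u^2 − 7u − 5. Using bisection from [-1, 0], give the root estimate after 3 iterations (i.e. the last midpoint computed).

-0.375

midpoint -0.5: f = 0.375 > 0 → [-0.5, 0]
midpoint -0.25: f = -2.828125 < 0 → [-0.5, -0.25]
midpoint -0.375: f = -1.373047 < 0 → [-0.5, -0.375]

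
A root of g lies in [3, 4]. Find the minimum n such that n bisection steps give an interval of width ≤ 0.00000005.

Width after n steps is 1/2^n. Need 2^n ≥ 1/0.00000005 = 20000000.
2^24 = 16777216 < 20000000 ≤ 2^25 = 33554432, so n = 25.

25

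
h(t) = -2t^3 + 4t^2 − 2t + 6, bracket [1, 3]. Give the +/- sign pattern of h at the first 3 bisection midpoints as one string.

t = 2 gives h = 2, positive; keep [2, 3]
t = 2.5 gives h = -5.25, negative; keep [2, 2.5]
t = 2.25 gives h = -1.03125, negative; keep [2, 2.25]

+--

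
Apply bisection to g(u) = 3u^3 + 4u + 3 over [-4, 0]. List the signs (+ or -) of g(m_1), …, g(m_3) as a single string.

u = -2 gives g = -29, negative; keep [-2, 0]
u = -1 gives g = -4, negative; keep [-1, 0]
u = -0.5 gives g = 0.625, positive; keep [-1, -0.5]

--+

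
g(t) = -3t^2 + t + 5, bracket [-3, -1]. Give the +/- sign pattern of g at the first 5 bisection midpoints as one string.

g(-2) = -9 < 0, so the root lies in [-2, -1]
g(-1.5) = -3.25 < 0, so the root lies in [-1.5, -1]
g(-1.25) = -0.9375 < 0, so the root lies in [-1.25, -1]
g(-1.125) = 0.0781 > 0, so the root lies in [-1.25, -1.125]
g(-1.1875) = -0.418 < 0, so the root lies in [-1.1875, -1.125]

---+-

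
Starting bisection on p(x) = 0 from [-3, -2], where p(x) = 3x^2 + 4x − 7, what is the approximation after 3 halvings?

-2.375

x = -2.5 gives p = 1.75, positive; keep [-2.5, -2]
x = -2.25 gives p = -0.8125, negative; keep [-2.5, -2.25]
x = -2.375 gives p = 0.421875, positive; keep [-2.375, -2.25]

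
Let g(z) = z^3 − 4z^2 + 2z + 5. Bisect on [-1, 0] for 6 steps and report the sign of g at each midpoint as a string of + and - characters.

z = -0.5 gives g = 2.875, positive; keep [-1, -0.5]
z = -0.75 gives g = 0.828125, positive; keep [-1, -0.75]
z = -0.875 gives g = -0.482422, negative; keep [-0.875, -0.75]
z = -0.8125 gives g = 0.198, positive; keep [-0.875, -0.8125]
z = -0.84375 gives g = -0.1358, negative; keep [-0.84375, -0.8125]
z = -0.828125 gives g = 0.0327, positive; keep [-0.84375, -0.828125]

++-+-+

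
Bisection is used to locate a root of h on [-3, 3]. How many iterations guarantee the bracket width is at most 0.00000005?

27

Width after n steps is 6/2^n. Need 2^n ≥ 6/0.00000005 = 120000000.
2^26 = 67108864 < 120000000 ≤ 2^27 = 134217728, so n = 27.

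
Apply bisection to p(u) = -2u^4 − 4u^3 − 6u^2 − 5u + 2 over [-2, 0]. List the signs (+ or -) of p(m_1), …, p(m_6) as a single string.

p(-1) = 3 > 0, so the root lies in [-2, -1]
p(-1.5) = -0.625 < 0, so the root lies in [-1.5, -1]
p(-1.25) = 1.804688 > 0, so the root lies in [-1.5, -1.25]
p(-1.375) = 0.7808 > 0, so the root lies in [-1.5, -1.375]
p(-1.4375) = 0.1308 > 0, so the root lies in [-1.5, -1.4375]
p(-1.46875) = -0.2332 < 0, so the root lies in [-1.46875, -1.4375]

+-+++-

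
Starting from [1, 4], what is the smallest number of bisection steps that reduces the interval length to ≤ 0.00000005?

Width after n steps is 3/2^n. Need 2^n ≥ 3/0.00000005 = 60000000.
2^25 = 33554432 < 60000000 ≤ 2^26 = 67108864, so n = 26.

26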